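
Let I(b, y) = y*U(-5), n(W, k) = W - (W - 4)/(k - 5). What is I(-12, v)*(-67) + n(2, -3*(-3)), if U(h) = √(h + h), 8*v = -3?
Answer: 5/2 + 201*I*√10/8 ≈ 2.5 + 79.452*I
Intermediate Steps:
v = -3/8 (v = (⅛)*(-3) = -3/8 ≈ -0.37500)
U(h) = √2*√h (U(h) = √(2*h) = √2*√h)
n(W, k) = W - (-4 + W)/(-5 + k)
I(b, y) = I*y*√10 (I(b, y) = y*(√2*√(-5)) = y*(√2*(I*√5)) = y*(I*√10) = I*y*√10)
I(-12, v)*(-67) + n(2, -3*(-3)) = (I*(-3/8)*√10)*(-67) + (4 - 6*2 + 2*(-3*(-3)))/(-5 - 3*(-3)) = -3*I*√10/8*(-67) + (4 - 12 + 2*9)/(-5 + 9) = 201*I*√10/8 + (4 - 12 + 18)/4 = 201*I*√10/8 + (¼)*10 = 201*I*√10/8 + 5/2 = 5/2 + 201*I*√10/8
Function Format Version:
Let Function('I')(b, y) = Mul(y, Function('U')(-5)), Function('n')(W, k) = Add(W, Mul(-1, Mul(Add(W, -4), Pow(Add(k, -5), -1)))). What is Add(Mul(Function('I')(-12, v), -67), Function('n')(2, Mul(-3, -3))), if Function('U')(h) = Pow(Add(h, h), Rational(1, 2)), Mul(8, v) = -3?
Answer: Add(Rational(5, 2), Mul(Rational(201, 8), I, Pow(10, Rational(1, 2)))) ≈ Add(2.5000, Mul(79.452, I))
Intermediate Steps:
v = Rational(-3, 8) (v = Mul(Rational(1, 8), -3) = Rational(-3, 8) ≈ -0.37500)
Function('U')(h) = Mul(Pow(2, Rational(1, 2)), Pow(h, Rational(1, 2))) (Function('U')(h) = Pow(Mul(2, h), Rational(1, 2)) = Mul(Pow(2, Rational(1, 2)), Pow(h, Rational(1, 2))))
Function('n')(W, k) = Add(W, Mul(-1, Pow(Add(-5, k), -1), Add(-4, W))) (Function('n')(W, k) = Add(W, Mul(-1, Mul(Add(-4, W), Pow(Add(-5, k), -1)))) = Add(W, Mul(-1, Mul(Pow(Add(-5, k), -1), Add(-4, W)))) = Add(W, Mul(-1, Pow(Add(-5, k), -1), Add(-4, W))))
Function('I')(b, y) = Mul(I, y, Pow(10, Rational(1, 2))) (Function('I')(b, y) = Mul(y, Mul(Pow(2, Rational(1, 2)), Pow(-5, Rational(1, 2)))) = Mul(y, Mul(Pow(2, Rational(1, 2)), Mul(I, Pow(5, Rational(1, 2))))) = Mul(y, Mul(I, Pow(10, Rational(1, 2)))) = Mul(I, y, Pow(10, Rational(1, 2))))
Add(Mul(Function('I')(-12, v), -67), Function('n')(2, Mul(-3, -3))) = Add(Mul(Mul(I, Rational(-3, 8), Pow(10, Rational(1, 2))), -67), Mul(Pow(Add(-5, Mul(-3, -3)), -1), Add(4, Mul(-6, 2), Mul(2, Mul(-3, -3))))) = Add(Mul(Mul(Rational(-3, 8), I, Pow(10, Rational(1, 2))), -67), Mul(Pow(Add(-5, 9), -1), Add(4, -12, Mul(2, 9)))) = Add(Mul(Rational(201, 8), I, Pow(10, Rational(1, 2))), Mul(Pow(4, -1), Add(4, -12, 18))) = Add(Mul(Rational(201, 8), I, Pow(10, Rational(1, 2))), Mul(Rational(1, 4), 10)) = Add(Mul(Rational(201, 8), I, Pow(10, Rational(1, 2))), Rational(5, 2)) = Add(Rational(5, 2), Mul(Rational(201, 8), I, Pow(10, Rational(1, 2))))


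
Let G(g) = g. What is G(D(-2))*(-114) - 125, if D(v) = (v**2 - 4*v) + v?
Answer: -1265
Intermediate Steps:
D(v) = v**2 - 3*v
G(D(-2))*(-114) - 125 = -2*(-3 - 2)*(-114) - 125 = -2*(-5)*(-114) - 125 = 10*(-114) - 125 = -1140 - 125 = -1265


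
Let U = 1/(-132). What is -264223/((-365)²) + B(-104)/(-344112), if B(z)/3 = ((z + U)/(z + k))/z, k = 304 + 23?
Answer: -92781486097195273/46781745879897600 ≈ -1.9833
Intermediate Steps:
k = 327
U = -1/132 ≈ -0.0075758
B(z) = 3*(-1/132 + z)/(z*(327 + z)) (B(z) = 3*(((z - 1/132)/(z + 327))/z) = 3*(((-1/132 + z)/(327 + z))/z) = 3*((-1/132 + z)/(z*(327 + z))) = 3*(-1/132 + z)/(z*(327 + z)))
-264223/((-365)²) + B(-104)/(-344112) = -264223/((-365)²) + ((1/44)*(-1 + 132*(-104))/(-104*(327 - 104)))/(-344112) = -264223/133225 + ((1/44)*(-1/104)*(-1 - 13728)/223)*(-1/344112) = -264223*1/133225 + ((1/44)*(-1/104)*(1/223)*(-13729))*(-1/344112) = -264223/133225 + (13729/1020448)*(-1/344112) = -264223/133225 - 13729/351148402176 = -92781486097195273/46781745879897600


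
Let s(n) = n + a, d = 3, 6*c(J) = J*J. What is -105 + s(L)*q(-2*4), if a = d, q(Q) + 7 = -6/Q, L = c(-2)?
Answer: -1535/12 ≈ -127.92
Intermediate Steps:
c(J) = J²/6 (c(J) = (J*J)/6 = J²/6)
L = ⅔ (L = (⅙)*(-2)² = (⅙)*4 = ⅔ ≈ 0.66667)
q(Q) = -7 - 6/Q
a = 3
s(n) = 3 + n (s(n) = n + 3 = 3 + n)
-105 + s(L)*q(-2*4) = -105 + (3 + ⅔)*(-7 - 6/((-2*4))) = -105 + 11*(-7 - 6/(-8))/3 = -105 + 11*(-7 - 6*(-⅛))/3 = -105 + 11*(-7 + ¾)/3 = -105 + (11/3)*(-25/4) = -105 - 275/12 = -1535/12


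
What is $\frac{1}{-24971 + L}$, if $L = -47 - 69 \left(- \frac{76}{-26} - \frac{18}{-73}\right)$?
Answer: $- \frac{949}{23949634} \approx -3.9625 \cdot 10^{-5}$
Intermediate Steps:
$L = - \frac{252155}{949}$ ($L = -47 - 69 \left(\left(-76\right) \left(- \frac{1}{26}\right) - - \frac{18}{73}\right) = -47 - 69 \left(\frac{38}{13} + \frac{18}{73}\right) = -47 - \frac{207552}{949} = - \frac{252155}{949} \approx -265.71$)
$\frac{1}{-24971 + L} = \frac{1}{-24971 - \frac{252155}{949}} = \frac{1}{- \frac{23949634}{949}} = - \frac{949}{23949634}$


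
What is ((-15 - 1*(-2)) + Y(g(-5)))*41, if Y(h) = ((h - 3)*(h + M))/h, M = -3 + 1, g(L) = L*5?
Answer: -44321/25 ≈ -1772.8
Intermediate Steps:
g(L) = 5*L
M = -2
Y(h) = (-3 + h)*(-2 + h)/h (Y(h) = ((h - 3)*(h - 2))/h = ((-3 + h)*(-2 + h))/h = (-3 + h)*(-2 + h)/h)
((-15 - 1*(-2)) + Y(g(-5)))*41 = ((-15 - 1*(-2)) + (-5 + 5*(-5) + 6/((5*(-5)))))*41 = ((-15 + 2) + (-5 - 25 + 6/(-25)))*41 = (-13 + (-5 - 25 + 6*(-1/25)))*41 = (-13 + (-5 - 25 - 6/25))*41 = (-13 - 756/25)*41 = -1081/25*41 = -44321/25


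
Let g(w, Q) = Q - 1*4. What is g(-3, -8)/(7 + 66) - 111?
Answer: -8115/73 ≈ -111.16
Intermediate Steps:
g(w, Q) = -4 + Q (g(w, Q) = Q - 4 = -4 + Q)
g(-3, -8)/(7 + 66) - 111 = (-4 - 8)/(7 + 66) - 111 = -12/73 - 111 = -8115/73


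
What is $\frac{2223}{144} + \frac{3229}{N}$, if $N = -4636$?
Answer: $\frac{273357}{18544} \approx 14.741$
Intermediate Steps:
$\frac{2223}{144} + \frac{3229}{N} = \frac{2223}{144} + \frac{3229}{-4636} = 2223 \cdot \frac{1}{144} + 3229 \left(- \frac{1}{4636}\right) = \frac{247}{16} - \frac{3229}{4636} = \frac{273357}{18544}$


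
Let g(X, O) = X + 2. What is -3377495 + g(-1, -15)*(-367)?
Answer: -3377862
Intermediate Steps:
g(X, O) = 2 + X
-3377495 + g(-1, -15)*(-367) = -3377495 + (2 - 1)*(-367) = -3377495 + 1*(-367) = -3377495 - 367 = -3377862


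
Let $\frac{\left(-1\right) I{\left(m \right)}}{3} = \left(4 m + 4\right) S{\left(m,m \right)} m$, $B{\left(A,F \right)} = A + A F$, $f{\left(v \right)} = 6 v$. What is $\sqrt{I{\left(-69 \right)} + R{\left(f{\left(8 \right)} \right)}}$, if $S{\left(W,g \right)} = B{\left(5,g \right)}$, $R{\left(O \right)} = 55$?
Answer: $\sqrt{19143415} \approx 4375.3$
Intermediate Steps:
$S{\left(W,g \right)} = 5 + 5 g$ ($S{\left(W,g \right)} = 5 \left(1 + g\right) = 5 + 5 g$)
$I{\left(m \right)} = - 3 m \left(4 + 4 m\right) \left(5 + 5 m\right)$ ($I{\left(m \right)} = - 3 \left(4 m + 4\right) \left(5 + 5 m\right) m = - 3 \left(4 + 4 m\right) \left(5 + 5 m\right) m = - 3 m \left(4 + 4 m\right) \left(5 + 5 m\right)$)
$\sqrt{I{\left(-69 \right)} + R{\left(f{\left(8 \right)} \right)}} = \sqrt{\left(-60\right) \left(-69\right) \left(1 - 69\right)^{2} + 55} = \sqrt{\left(-60\right) \left(-69\right) \left(-68\right)^{2} + 55} = \sqrt{\left(-60\right) \left(-69\right) 4624 + 55} = \sqrt{19143360 + 55} = \sqrt{19143415}$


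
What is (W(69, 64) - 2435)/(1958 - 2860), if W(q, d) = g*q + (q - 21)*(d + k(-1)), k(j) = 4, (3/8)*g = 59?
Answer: -285/22 ≈ -12.955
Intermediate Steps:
g = 472/3 (g = (8/3)*59 = 472/3 ≈ 157.33)
W(q, d) = 472*q/3 + (-21 + q)*(4 + d) (W(q, d) = 472*q/3 + (q - 21)*(d + 4) = 472*q/3 + (-21 + q)*(4 + d))
(W(69, 64) - 2435)/(1958 - 2860) = ((-84 - 21*64 + (484/3)*69 + 64*69) - 2435)/(1958 - 2860) = ((-84 - 1344 + 11132 + 4416) - 2435)/(-902) = (14120 - 2435)*(-1/902) = 11685*(-1/902) = -285/22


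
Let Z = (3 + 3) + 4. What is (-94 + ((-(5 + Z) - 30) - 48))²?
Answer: 34969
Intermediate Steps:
Z = 10 (Z = 6 + 4 = 10)
(-94 + ((-(5 + Z) - 30) - 48))² = (-94 + ((-(5 + 10) - 30) - 48))² = (-94 + ((-1*15 - 30) - 48))² = (-94 + ((-15 - 30) - 48))² = (-94 + (-45 - 48))² = (-94 - 93)² = (-187)² = 34969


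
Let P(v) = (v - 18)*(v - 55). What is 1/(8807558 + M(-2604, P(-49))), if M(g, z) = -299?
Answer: 1/8807259 ≈ 1.1354e-7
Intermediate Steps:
P(v) = (-55 + v)*(-18 + v) (P(v) = (-18 + v)*(-55 + v) = (-55 + v)*(-18 + v))
1/(8807558 + M(-2604, P(-49))) = 1/(8807558 - 299) = 1/8807259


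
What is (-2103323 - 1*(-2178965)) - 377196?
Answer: -301554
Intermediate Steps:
(-2103323 - 1*(-2178965)) - 377196 = (-2103323 + 2178965) - 377196 = 75642 - 377196 = -301554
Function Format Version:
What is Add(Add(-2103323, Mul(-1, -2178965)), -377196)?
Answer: -301554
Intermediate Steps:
Add(Add(-2103323, Mul(-1, -2178965)), -377196) = Add(Add(-2103323, 2178965), -377196) = Add(75642, -377196) = -301554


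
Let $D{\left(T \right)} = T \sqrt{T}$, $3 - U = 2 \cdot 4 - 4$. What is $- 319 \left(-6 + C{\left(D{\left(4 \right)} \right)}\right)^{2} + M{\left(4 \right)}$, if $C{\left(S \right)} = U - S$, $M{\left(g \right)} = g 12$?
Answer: $-71727$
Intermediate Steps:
$U = -1$ ($U = 3 - \left(2 \cdot 4 - 4\right) = 3 - \left(8 - 4\right) = 3 - 4 = -1$)
$M{\left(g \right)} = 12 g$
$D{\left(T \right)} = T^{\frac{3}{2}}$
$C{\left(S \right)} = -1 - S$
$- 319 \left(-6 + C{\left(D{\left(4 \right)} \right)}\right)^{2} + M{\left(4 \right)} = - 319 \left(-6 - \left(1 + 4^{\frac{3}{2}}\right)\right)^{2} + 12 \cdot 4 = - 319 \left(-6 - 9\right)^{2} + 48 = - 319 \left(-15\right)^{2} + 48 = \left(-319\right) 225 + 48 = -71775 + 48 = -71727$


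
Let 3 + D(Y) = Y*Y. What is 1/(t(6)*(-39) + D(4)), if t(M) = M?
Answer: -1/221 ≈ -0.0045249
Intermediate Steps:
D(Y) = -3 + Y² (D(Y) = -3 + Y*Y = -3 + Y²)
1/(t(6)*(-39) + D(4)) = 1/(6*(-39) + (-3 + 4²)) = 1/(-234 + (-3 + 16)) = 1/(-234 + 13) = 1/(-221) = -1/221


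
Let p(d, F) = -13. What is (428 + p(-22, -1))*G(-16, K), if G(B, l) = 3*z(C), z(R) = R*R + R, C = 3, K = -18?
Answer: 14940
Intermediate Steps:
z(R) = R + R² (z(R) = R² + R = R + R²)
G(B, l) = 36 (G(B, l) = 3*(3*(1 + 3)) = 3*(3*4) = 3*12 = 36)
(428 + p(-22, -1))*G(-16, K) = (428 - 13)*36 = 415*36 = 14940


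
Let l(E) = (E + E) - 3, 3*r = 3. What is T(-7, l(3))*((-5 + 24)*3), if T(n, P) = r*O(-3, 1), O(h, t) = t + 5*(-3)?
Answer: -798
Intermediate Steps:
O(h, t) = -15 + t (O(h, t) = t - 15 = -15 + t)
r = 1 (r = (1/3)*3 = 1)
l(E) = -3 + 2*E (l(E) = 2*E - 3 = -3 + 2*E)
T(n, P) = -14 (T(n, P) = 1*(-15 + 1) = 1*(-14) = -14)
T(-7, l(3))*((-5 + 24)*3) = -14*(-5 + 24)*3 = -266*3 = -14*57 = -798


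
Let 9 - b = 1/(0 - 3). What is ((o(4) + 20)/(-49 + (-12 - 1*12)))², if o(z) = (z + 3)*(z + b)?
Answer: 115600/47961 ≈ 2.4103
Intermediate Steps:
b = 28/3 (b = 9 - 1/(0 - 3) = 9 - 1/(-3) = 9 - 1*(-⅓) = 9 + ⅓ = 28/3 ≈ 9.3333)
o(z) = (3 + z)*(28/3 + z) (o(z) = (z + 3)*(z + 28/3) = (3 + z)*(28/3 + z))
((o(4) + 20)/(-49 + (-12 - 1*12)))² = (((28 + 4² + (37/3)*4) + 20)/(-49 + (-12 - 1*12)))² = (((28 + 16 + 148/3) + 20)/(-49 + (-12 - 12)))² = ((280/3 + 20)/(-49 - 24))² = ((340/3)/(-73))² = ((340/3)*(-1/73))² = (-340/219)² = 115600/47961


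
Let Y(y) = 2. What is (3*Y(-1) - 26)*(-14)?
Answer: 280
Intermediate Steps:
(3*Y(-1) - 26)*(-14) = (3*2 - 26)*(-14) = (6 - 26)*(-14) = -20*(-14) = 280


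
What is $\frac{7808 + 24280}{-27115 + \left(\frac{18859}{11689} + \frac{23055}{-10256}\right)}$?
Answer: $- \frac{1282261979264}{1083562304717} \approx -1.1834$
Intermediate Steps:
$\frac{7808 + 24280}{-27115 + \left(\frac{18859}{11689} + \frac{23055}{-10256}\right)} = \frac{32088}{-27115 + \left(18859 \cdot \frac{1}{11689} + 23055 \left(- \frac{1}{10256}\right)\right)} = \frac{32088}{-27115 + \left(\frac{18859}{11689} - \frac{23055}{10256}\right)} = \frac{32088}{-27115 - \frac{76071991}{119882384}} = \frac{32088}{- \frac{3250686914151}{119882384}} = 32088 \left(- \frac{119882384}{3250686914151}\right) = - \frac{1282261979264}{1083562304717}$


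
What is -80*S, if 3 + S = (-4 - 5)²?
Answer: -6240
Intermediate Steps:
S = 78 (S = -3 + (-4 - 5)² = -3 + (-9)² = -3 + 81 = 78)
-80*S = -80*78 = -6240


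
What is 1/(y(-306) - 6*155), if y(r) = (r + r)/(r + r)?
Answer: -1/929 ≈ -0.0010764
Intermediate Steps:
y(r) = 1 (y(r) = (2*r)/((2*r)) = (2*r)*(1/(2*r)) = 1)
1/(y(-306) - 6*155) = 1/(1 - 6*155) = 1/(1 - 930) = 1/(-929) = -1/929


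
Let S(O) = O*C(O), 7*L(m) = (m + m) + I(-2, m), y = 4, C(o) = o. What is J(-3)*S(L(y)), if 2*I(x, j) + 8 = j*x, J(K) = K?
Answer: 0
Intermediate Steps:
I(x, j) = -4 + j*x/2 (I(x, j) = -4 + (j*x)/2 = -4 + j*x/2)
L(m) = -4/7 + m/7 (L(m) = ((m + m) + (-4 + (½)*m*(-2)))/7 = (2*m + (-4 - m))/7 = (-4 + m)/7 = -4/7 + m/7)
S(O) = O² (S(O) = O*O = O²)
J(-3)*S(L(y)) = -3*(-4/7 + (⅐)*4)² = -3*(-4/7 + 4/7)² = -3*0² = -3*0 = 0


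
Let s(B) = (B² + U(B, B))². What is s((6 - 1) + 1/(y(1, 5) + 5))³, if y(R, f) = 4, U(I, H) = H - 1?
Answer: 215741011579811272801/282429536481 ≈ 7.6388e+8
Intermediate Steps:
U(I, H) = -1 + H
s(B) = (-1 + B + B²)² (s(B) = (B² + (-1 + B))² = (-1 + B + B²)²)
s((6 - 1) + 1/(y(1, 5) + 5))³ = ((-1 + ((6 - 1) + 1/(4 + 5)) + ((6 - 1) + 1/(4 + 5))²)²)³ = ((-1 + (5 + 1/9) + (5 + 1/9)²)²)³ = ((-1 + (5 + ⅑) + (5 + ⅑)²)²)³ = ((-1 + 46/9 + (46/9)²)²)³ = ((-1 + 46/9 + 2116/81)²)³ = ((2449/81)²)³ = (5997601/6561)³ = 215741011579811272801/282429536481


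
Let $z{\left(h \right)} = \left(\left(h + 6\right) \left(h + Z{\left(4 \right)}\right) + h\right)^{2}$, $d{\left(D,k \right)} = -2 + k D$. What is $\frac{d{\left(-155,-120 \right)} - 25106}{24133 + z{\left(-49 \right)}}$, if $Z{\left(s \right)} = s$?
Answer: $- \frac{6508}{3581129} \approx -0.0018173$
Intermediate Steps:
$d{\left(D,k \right)} = -2 + D k$
$z{\left(h \right)} = \left(h + \left(4 + h\right) \left(6 + h\right)\right)^{2}$ ($z{\left(h \right)} = \left(\left(h + 6\right) \left(h + 4\right) + h\right)^{2} = \left(\left(6 + h\right) \left(4 + h\right) + h\right)^{2} = \left(\left(4 + h\right) \left(6 + h\right) + h\right)^{2} = \left(h + \left(4 + h\right) \left(6 + h\right)\right)^{2}$)
$\frac{d{\left(-155,-120 \right)} - 25106}{24133 + z{\left(-49 \right)}} = \frac{\left(-2 - -18600\right) - 25106}{24133 + \left(24 + \left(-49\right)^{2} + 11 \left(-49\right)\right)^{2}} = \frac{\left(-2 + 18600\right) - 25106}{24133 + \left(24 + 2401 - 539\right)^{2}} = \frac{18598 - 25106}{24133 + 1886^{2}} = - \frac{6508}{24133 + 3556996} = - \frac{6508}{3581129}$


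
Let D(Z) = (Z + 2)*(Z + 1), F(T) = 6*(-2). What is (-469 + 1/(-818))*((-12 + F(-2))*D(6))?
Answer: 257808096/409 ≈ 6.3034e+5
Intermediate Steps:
F(T) = -12
D(Z) = (1 + Z)*(2 + Z) (D(Z) = (2 + Z)*(1 + Z) = (1 + Z)*(2 + Z))
(-469 + 1/(-818))*((-12 + F(-2))*D(6)) = (-469 + 1/(-818))*((-12 - 12)*(2 + 6**2 + 3*6)) = (-469 - 1/818)*(-24*(2 + 36 + 18)) = -(-4603716)*56/409 = -383643/818*(-1344) = 257808096/409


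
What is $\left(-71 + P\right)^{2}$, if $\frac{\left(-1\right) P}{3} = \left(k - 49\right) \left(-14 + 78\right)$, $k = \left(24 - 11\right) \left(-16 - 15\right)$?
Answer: $7519144369$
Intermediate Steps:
$k = -403$ ($k = 13 \left(-31\right) = -403$)
$P = 86784$ ($P = - 3 \left(-403 - 49\right) \left(-14 + 78\right) = - 3 \left(\left(-452\right) 64\right) = \left(-3\right) \left(-28928\right) = 86784$)
$\left(-71 + P\right)^{2} = \left(-71 + 86784\right)^{2} = 86713^{2} = 7519144369$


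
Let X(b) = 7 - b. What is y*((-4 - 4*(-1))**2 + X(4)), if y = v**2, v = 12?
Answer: 432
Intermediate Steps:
y = 144 (y = 12**2 = 144)
y*((-4 - 4*(-1))**2 + X(4)) = 144*((-4 - 4*(-1))**2 + (7 - 1*4)) = 144*((-4 + 4)**2 + (7 - 4)) = 144*(0**2 + 3) = 144*(0 + 3) = 144*3 = 432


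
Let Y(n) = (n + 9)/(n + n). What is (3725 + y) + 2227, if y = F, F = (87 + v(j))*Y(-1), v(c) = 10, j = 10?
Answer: 5564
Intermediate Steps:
Y(n) = (9 + n)/(2*n) (Y(n) = (9 + n)/((2*n)) = (9 + n)*(1/(2*n)) = (9 + n)/(2*n))
F = -388 (F = (87 + 10)*((1/2)*(9 - 1)/(-1)) = 97*((1/2)*(-1)*8) = 97*(-4) = -388)
y = -388
(3725 + y) + 2227 = (3725 - 388) + 2227 = 3337 + 2227 = 5564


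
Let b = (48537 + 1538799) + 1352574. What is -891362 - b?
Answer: -3831272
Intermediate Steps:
b = 2939910 (b = 1587336 + 1352574 = 2939910)
-891362 - b = -891362 - 1*2939910 = -891362 - 2939910 = -3831272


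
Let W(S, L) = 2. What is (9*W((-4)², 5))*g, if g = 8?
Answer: 144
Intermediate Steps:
(9*W((-4)², 5))*g = (9*2)*8 = 18*8 = 144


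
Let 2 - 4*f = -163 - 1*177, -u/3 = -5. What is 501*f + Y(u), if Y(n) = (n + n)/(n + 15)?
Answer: 85673/2 ≈ 42837.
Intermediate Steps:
u = 15 (u = -3*(-5) = 15)
f = 171/2 (f = ½ - (-163 - 1*177)/4 = ½ - (-163 - 177)/4 = ½ - ¼*(-340) = ½ + 85 = 171/2 ≈ 85.500)
Y(n) = 2*n/(15 + n) (Y(n) = (2*n)/(15 + n) = 2*n/(15 + n))
501*f + Y(u) = 501*(171/2) + 2*15/(15 + 15) = 85671/2 + 2*15/30 = 85671/2 + 2*15*(1/30) = 85671/2 + 1 = 85673/2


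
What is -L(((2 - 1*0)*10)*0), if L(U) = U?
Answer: 0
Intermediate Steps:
-L(((2 - 1*0)*10)*0) = -(2 - 1*0)*10*0 = -(2 + 0)*10*0 = -2*10*0 = -20*0 = -1*0 = 0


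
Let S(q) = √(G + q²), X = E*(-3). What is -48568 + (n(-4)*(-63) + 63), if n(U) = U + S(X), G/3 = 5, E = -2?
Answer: -48253 - 63*√51 ≈ -48703.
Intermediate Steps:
G = 15 (G = 3*5 = 15)
X = 6 (X = -2*(-3) = 6)
S(q) = √(15 + q²)
n(U) = U + √51 (n(U) = U + √(15 + 6²) = U + √(15 + 36) = U + √51)
-48568 + (n(-4)*(-63) + 63) = -48568 + ((-4 + √51)*(-63) + 63) = -48568 + ((252 - 63*√51) + 63) = -48568 + (315 - 63*√51) = -48253 - 63*√51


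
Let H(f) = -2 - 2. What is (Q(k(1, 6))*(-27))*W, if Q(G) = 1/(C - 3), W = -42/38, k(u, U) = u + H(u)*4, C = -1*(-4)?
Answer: 567/19 ≈ 29.842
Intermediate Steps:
H(f) = -4
C = 4
k(u, U) = -16 + u (k(u, U) = u - 4*4 = u - 16 = -16 + u)
W = -21/19 (W = -42*1/38 = -21/19 ≈ -1.1053)
Q(G) = 1 (Q(G) = 1/(4 - 3) = 1/1 = 1)
(Q(k(1, 6))*(-27))*W = (1*(-27))*(-21/19) = -27*(-21/19) = 567/19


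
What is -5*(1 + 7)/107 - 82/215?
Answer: -17374/23005 ≈ -0.75523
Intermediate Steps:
-5*(1 + 7)/107 - 82/215 = -5*8*(1/107) - 82*1/215 = -40*1/107 - 82/215 = -40/107 - 82/215 = -17374/23005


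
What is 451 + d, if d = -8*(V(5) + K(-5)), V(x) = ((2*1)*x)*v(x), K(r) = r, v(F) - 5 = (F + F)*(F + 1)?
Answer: -4709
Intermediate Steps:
v(F) = 5 + 2*F*(1 + F) (v(F) = 5 + (F + F)*(F + 1) = 5 + (2*F)*(1 + F) = 5 + 2*F*(1 + F))
V(x) = 2*x*(5 + 2*x + 2*x²) (V(x) = ((2*1)*x)*(5 + 2*x + 2*x²) = (2*x)*(5 + 2*x + 2*x²) = 2*x*(5 + 2*x + 2*x²))
d = -5160 (d = -8*(2*5*(5 + 2*5 + 2*5²) - 5) = -8*(2*5*(5 + 10 + 2*25) - 5) = -8*(2*5*(5 + 10 + 50) - 5) = -8*(2*5*65 - 5) = -8*(650 - 5) = -8*645 = -5160)
451 + d = 451 - 5160 = -4709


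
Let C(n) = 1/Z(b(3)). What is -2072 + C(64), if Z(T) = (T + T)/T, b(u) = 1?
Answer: -4143/2 ≈ -2071.5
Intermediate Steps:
Z(T) = 2 (Z(T) = (2*T)/T = 2)
C(n) = ½ (C(n) = 1/2 = ½)
-2072 + C(64) = -2072 + ½ = -4143/2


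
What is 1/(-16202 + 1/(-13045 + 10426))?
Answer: -2619/42433039 ≈ -6.1721e-5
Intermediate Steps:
1/(-16202 + 1/(-13045 + 10426)) = 1/(-16202 + 1/(-2619)) = 1/(-16202 - 1/2619) = 1/(-42433039/2619) = -2619/42433039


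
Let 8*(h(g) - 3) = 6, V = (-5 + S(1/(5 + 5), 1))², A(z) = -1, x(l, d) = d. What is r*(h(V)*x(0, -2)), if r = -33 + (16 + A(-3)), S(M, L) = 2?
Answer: 135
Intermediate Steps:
V = 9 (V = (-5 + 2)² = (-3)² = 9)
h(g) = 15/4 (h(g) = 3 + (⅛)*6 = 3 + ¾ = 15/4)
r = -18 (r = -33 + (16 - 1) = -33 + 15 = -18)
r*(h(V)*x(0, -2)) = -135*(-2)/2 = -18*(-15/2) = 135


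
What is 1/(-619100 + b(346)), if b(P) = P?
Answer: -1/618754 ≈ -1.6162e-6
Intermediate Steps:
1/(-619100 + b(346)) = 1/(-619100 + 346) = 1/(-618754) = -1/618754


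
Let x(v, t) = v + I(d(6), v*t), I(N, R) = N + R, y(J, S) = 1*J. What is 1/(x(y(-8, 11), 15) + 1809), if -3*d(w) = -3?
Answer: 1/1682 ≈ 0.00059453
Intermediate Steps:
d(w) = 1 (d(w) = -⅓*(-3) = 1)
y(J, S) = J
x(v, t) = 1 + v + t*v (x(v, t) = v + (1 + v*t) = v + (1 + t*v) = 1 + v + t*v)
1/(x(y(-8, 11), 15) + 1809) = 1/((1 - 8 + 15*(-8)) + 1809) = 1/((1 - 8 - 120) + 1809) = 1/(-127 + 1809) = 1/1682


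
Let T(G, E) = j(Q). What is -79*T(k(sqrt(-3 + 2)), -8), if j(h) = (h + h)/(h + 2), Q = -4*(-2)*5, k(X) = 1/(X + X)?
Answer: -3160/21 ≈ -150.48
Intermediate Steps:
k(X) = 1/(2*X)
Q = 40 (Q = 8*5 = 40)
j(h) = 2*h/(2 + h) (j(h) = (2*h)/(2 + h) = 2*h/(2 + h))
T(G, E) = 40/21 (T(G, E) = 2*40/(2 + 40) = 2*40/42 = 2*40*(1/42) = 40/21)
-79*T(k(sqrt(-3 + 2)), -8) = -79*40/21 = -3160/21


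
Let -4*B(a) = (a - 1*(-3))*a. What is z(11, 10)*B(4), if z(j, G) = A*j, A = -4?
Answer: 308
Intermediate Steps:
z(j, G) = -4*j
B(a) = -a*(3 + a)/4 (B(a) = -(a - 1*(-3))*a/4 = -(a + 3)*a/4 = -(3 + a)*a/4 = -a*(3 + a)/4)
z(11, 10)*B(4) = (-4*11)*(-¼*4*(3 + 4)) = -(-11)*4*7 = -44*(-7) = 308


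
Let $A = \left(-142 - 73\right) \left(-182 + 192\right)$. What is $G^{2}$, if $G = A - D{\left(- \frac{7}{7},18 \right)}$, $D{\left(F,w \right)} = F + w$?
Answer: $4695889$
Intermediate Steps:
$A = -2150$ ($A = \left(-215\right) 10 = -2150$)
$G = -2167$ ($G = -2150 - \left(- \frac{7}{7} + 18\right) = -2150 - \left(\left(-7\right) \frac{1}{7} + 18\right) = -2150 - \left(-1 + 18\right) = -2150 - 17 = -2167$)
$G^{2} = \left(-2167\right)^{2} = 4695889$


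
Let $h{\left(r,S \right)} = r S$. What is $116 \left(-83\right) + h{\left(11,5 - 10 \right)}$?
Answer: $-9683$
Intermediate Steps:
$h{\left(r,S \right)} = S r$
$116 \left(-83\right) + h{\left(11,5 - 10 \right)} = 116 \left(-83\right) + \left(5 - 10\right) 11 = -9628 - 55 = -9683$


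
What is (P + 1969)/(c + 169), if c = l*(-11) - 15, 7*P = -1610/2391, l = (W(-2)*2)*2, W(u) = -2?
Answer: 4707649/578622 ≈ 8.1360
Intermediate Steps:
l = -8 (l = -2*2*2 = -4*2 = -8)
P = -230/2391 (P = (-1610/2391)/7 = (-1610*1/2391)/7 = (1/7)*(-1610/2391) = -230/2391 ≈ -0.096194)
c = 73 (c = -8*(-11) - 15 = 88 - 15 = 73)
(P + 1969)/(c + 169) = (-230/2391 + 1969)/(73 + 169) = (4707649/2391)/242 = (4707649/2391)*(1/242) = 4707649/578622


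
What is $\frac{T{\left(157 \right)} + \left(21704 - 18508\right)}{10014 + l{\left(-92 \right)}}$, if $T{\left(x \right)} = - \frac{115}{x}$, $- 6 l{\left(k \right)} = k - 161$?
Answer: $\frac{3009942}{9472909} \approx 0.31774$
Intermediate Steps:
$l{\left(k \right)} = \frac{161}{6} - \frac{k}{6}$ ($l{\left(k \right)} = - \frac{k - 161}{6} = - \frac{-161 + k}{6} = \frac{161}{6} - \frac{k}{6}$)
$\frac{T{\left(157 \right)} + \left(21704 - 18508\right)}{10014 + l{\left(-92 \right)}} = \frac{- \frac{115}{157} + \left(21704 - 18508\right)}{10014 + \left(\frac{161}{6} - - \frac{46}{3}\right)} = \frac{\left(-115\right) \frac{1}{157} + \left(21704 - 18508\right)}{10014 + \left(\frac{161}{6} + \frac{46}{3}\right)} = \frac{- \frac{115}{157} + 3196}{10014 + \frac{253}{6}} = \frac{501657}{157 \cdot \frac{60337}{6}} = \frac{501657}{157} \cdot \frac{6}{60337} = \frac{3009942}{9472909}$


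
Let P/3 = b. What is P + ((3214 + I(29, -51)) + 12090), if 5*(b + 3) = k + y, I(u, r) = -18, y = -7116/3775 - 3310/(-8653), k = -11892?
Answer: 1329615299681/163325375 ≈ 8140.9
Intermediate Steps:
y = -49079498/32665075 (y = -7116*1/3775 - 3310*(-1/8653) = -7116/3775 + 3310/8653 = -49079498/32665075 ≈ -1.5025)
b = -388992127523/163325375 (b = -3 + (-11892 - 49079498/32665075)/5 = -3 + (1/5)*(-388502151398/32665075) = -3 - 388502151398/163325375 = -388992127523/163325375 ≈ -2381.7)
P = -1166976382569/163325375 (P = 3*(-388992127523/163325375) = -1166976382569/163325375 ≈ -7145.1)
P + ((3214 + I(29, -51)) + 12090) = -1166976382569/163325375 + ((3214 - 18) + 12090) = -1166976382569/163325375 + (3196 + 12090) = -1166976382569/163325375 + 15286 = 1329615299681/163325375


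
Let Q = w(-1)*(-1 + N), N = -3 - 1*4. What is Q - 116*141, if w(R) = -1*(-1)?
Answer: -16364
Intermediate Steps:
N = -7 (N = -3 - 4 = -7)
w(R) = 1
Q = -8 (Q = 1*(-1 - 7) = 1*(-8) = -8)
Q - 116*141 = -8 - 116*141 = -8 - 16356 = -16364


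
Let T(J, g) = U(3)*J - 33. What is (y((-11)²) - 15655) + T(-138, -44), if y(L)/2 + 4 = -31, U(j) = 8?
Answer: -16862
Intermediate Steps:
y(L) = -70 (y(L) = -8 + 2*(-31) = -8 - 62 = -70)
T(J, g) = -33 + 8*J (T(J, g) = 8*J - 33 = -33 + 8*J)
(y((-11)²) - 15655) + T(-138, -44) = (-70 - 15655) + (-33 + 8*(-138)) = -15725 + (-33 - 1104) = -15725 - 1137 = -16862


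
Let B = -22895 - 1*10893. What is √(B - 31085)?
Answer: I*√64873 ≈ 254.7*I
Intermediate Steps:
B = -33788 (B = -22895 - 10893 = -33788)
√(B - 31085) = √(-33788 - 31085) = √(-64873) = I*√64873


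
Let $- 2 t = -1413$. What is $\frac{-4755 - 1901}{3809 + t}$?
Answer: $- \frac{13312}{9031} \approx -1.474$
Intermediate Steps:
$t = \frac{1413}{2}$ ($t = \left(- \frac{1}{2}\right) \left(-1413\right) = \frac{1413}{2} \approx 706.5$)
$\frac{-4755 - 1901}{3809 + t} = \frac{-4755 - 1901}{3809 + \frac{1413}{2}} = - \frac{6656}{\frac{9031}{2}} = \left(-6656\right) \frac{2}{9031} = - \frac{13312}{9031}$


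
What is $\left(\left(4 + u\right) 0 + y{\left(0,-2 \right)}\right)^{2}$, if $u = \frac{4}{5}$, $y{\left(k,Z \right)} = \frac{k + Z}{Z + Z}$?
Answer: $\frac{1}{4} \approx 0.25$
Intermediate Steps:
$y{\left(k,Z \right)} = \frac{Z + k}{2 Z}$
$u = \frac{4}{5}$ ($u = 4 \cdot \frac{1}{5} = \frac{4}{5} \approx 0.8$)
$\left(\left(4 + u\right) 0 + y{\left(0,-2 \right)}\right)^{2} = \left(\left(4 + \frac{4}{5}\right) 0 + \frac{-2 + 0}{2 \left(-2\right)}\right)^{2} = \left(\frac{24}{5} \cdot 0 + \frac{1}{2} \left(- \frac{1}{2}\right) \left(-2\right)\right)^{2} = \left(0 + \frac{1}{2}\right)^{2} = \left(\frac{1}{2}\right)^{2} = \frac{1}{4}$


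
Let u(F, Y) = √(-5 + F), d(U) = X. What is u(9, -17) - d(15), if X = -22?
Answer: 24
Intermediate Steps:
d(U) = -22
u(9, -17) - d(15) = √(-5 + 9) - 1*(-22) = √4 + 22 = 2 + 22 = 24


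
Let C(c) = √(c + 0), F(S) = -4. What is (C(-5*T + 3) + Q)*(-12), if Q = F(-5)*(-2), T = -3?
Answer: -96 - 36*√2 ≈ -146.91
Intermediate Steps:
C(c) = √c
Q = 8 (Q = -4*(-2) = 8)
(C(-5*T + 3) + Q)*(-12) = (√(-5*(-3) + 3) + 8)*(-12) = (√(15 + 3) + 8)*(-12) = (√18 + 8)*(-12) = (3*√2 + 8)*(-12) = (8 + 3*√2)*(-12) = -96 - 36*√2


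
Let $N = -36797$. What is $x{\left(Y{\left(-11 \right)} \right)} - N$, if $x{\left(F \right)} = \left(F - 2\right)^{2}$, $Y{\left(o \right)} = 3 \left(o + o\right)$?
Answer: $41421$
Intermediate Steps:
$Y{\left(o \right)} = 6 o$ ($Y{\left(o \right)} = 3 \cdot 2 o = 6 o$)
$x{\left(F \right)} = \left(-2 + F\right)^{2}$
$x{\left(Y{\left(-11 \right)} \right)} - N = \left(-2 + 6 \left(-11\right)\right)^{2} - -36797 = \left(-2 - 66\right)^{2} + 36797 = \left(-68\right)^{2} + 36797 = 4624 + 36797 = 41421$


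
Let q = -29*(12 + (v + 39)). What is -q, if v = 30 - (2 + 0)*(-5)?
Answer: 2639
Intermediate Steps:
v = 40 (v = 30 - 2*(-5) = 30 - 1*(-10) = 30 + 10 = 40)
q = -2639 (q = -29*(12 + (40 + 39)) = -29*(12 + 79) = -29*91 = -2639)
-q = -1*(-2639) = 2639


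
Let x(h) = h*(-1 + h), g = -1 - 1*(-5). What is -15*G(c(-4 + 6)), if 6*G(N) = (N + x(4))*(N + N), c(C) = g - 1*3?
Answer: -65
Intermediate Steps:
g = 4 (g = -1 + 5 = 4)
c(C) = 1 (c(C) = 4 - 1*3 = 4 - 3 = 1)
G(N) = N*(12 + N)/3 (G(N) = ((N + 4*(-1 + 4))*(N + N))/6 = ((N + 4*3)*(2*N))/6 = ((N + 12)*(2*N))/6 = ((12 + N)*(2*N))/6 = (2*N*(12 + N))/6 = N*(12 + N)/3)
-15*G(c(-4 + 6)) = -5*(12 + 1) = -5*13 = -15*13/3 = -65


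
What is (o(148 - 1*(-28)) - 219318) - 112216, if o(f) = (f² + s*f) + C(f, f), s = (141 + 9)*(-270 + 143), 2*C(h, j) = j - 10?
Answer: -3653275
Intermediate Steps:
C(h, j) = -5 + j/2 (C(h, j) = (j - 10)/2 = (-10 + j)/2 = -5 + j/2)
s = -19050 (s = 150*(-127) = -19050)
o(f) = -5 + f² - 38099*f/2 (o(f) = (f² - 19050*f) + (-5 + f/2) = -5 + f² - 38099*f/2)
(o(148 - 1*(-28)) - 219318) - 112216 = ((-5 + (148 - 1*(-28))² - 38099*(148 - 1*(-28))/2) - 219318) - 112216 = ((-5 + (148 + 28)² - 38099*(148 + 28)/2) - 219318) - 112216 = ((-5 + 176² - 38099/2*176) - 219318) - 112216 = ((-5 + 30976 - 3352712) - 219318) - 112216 = (-3321741 - 219318) - 112216 = -3541059 - 112216 = -3653275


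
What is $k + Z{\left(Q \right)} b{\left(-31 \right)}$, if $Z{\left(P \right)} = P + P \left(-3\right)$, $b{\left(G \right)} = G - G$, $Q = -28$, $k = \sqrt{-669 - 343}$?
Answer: $2 i \sqrt{253} \approx 31.812 i$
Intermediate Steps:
$k = 2 i \sqrt{253}$ ($k = \sqrt{-1012} = 2 i \sqrt{253} \approx 31.812 i$)
$b{\left(G \right)} = 0$
$Z{\left(P \right)} = - 2 P$ ($Z{\left(P \right)} = P - 3 P = - 2 P$)
$k + Z{\left(Q \right)} b{\left(-31 \right)} = 2 i \sqrt{253} + \left(-2\right) \left(-28\right) 0 = 2 i \sqrt{253} + 56 \cdot 0 = 2 i \sqrt{253} + 0 = 2 i \sqrt{253}$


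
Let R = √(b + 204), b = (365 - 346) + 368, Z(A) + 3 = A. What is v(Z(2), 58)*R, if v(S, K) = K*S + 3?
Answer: -55*√591 ≈ -1337.1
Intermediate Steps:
Z(A) = -3 + A
b = 387 (b = 19 + 368 = 387)
v(S, K) = 3 + K*S
R = √591 (R = √(387 + 204) = √591 ≈ 24.310)
v(Z(2), 58)*R = (3 + 58*(-3 + 2))*√591 = (3 + 58*(-1))*√591 = (3 - 58)*√591 = -55*√591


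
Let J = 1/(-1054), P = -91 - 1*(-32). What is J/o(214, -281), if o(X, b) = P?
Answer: 1/62186 ≈ 1.6081e-5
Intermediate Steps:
P = -59 (P = -91 + 32 = -59)
J = -1/1054 ≈ -0.00094877
o(X, b) = -59
J/o(214, -281) = -1/1054/(-59) = -1/1054*(-1/59) = 1/62186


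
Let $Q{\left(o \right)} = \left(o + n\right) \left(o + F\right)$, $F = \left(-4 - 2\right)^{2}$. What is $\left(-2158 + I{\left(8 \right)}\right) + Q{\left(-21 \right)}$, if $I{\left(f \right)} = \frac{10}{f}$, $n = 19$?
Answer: $- \frac{8747}{4} \approx -2186.8$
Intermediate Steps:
$F = 36$ ($F = \left(-6\right)^{2} = 36$)
$Q{\left(o \right)} = \left(19 + o\right) \left(36 + o\right)$ ($Q{\left(o \right)} = \left(o + 19\right) \left(o + 36\right) = \left(19 + o\right) \left(36 + o\right)$)
$\left(-2158 + I{\left(8 \right)}\right) + Q{\left(-21 \right)} = \left(-2158 + \frac{10}{8}\right) + \left(684 + \left(-21\right)^{2} + 55 \left(-21\right)\right) = \left(-2158 + 10 \cdot \frac{1}{8}\right) + \left(684 + 441 - 1155\right) = \left(-2158 + \frac{5}{4}\right) - 30 = - \frac{8627}{4} - 30 = - \frac{8747}{4}$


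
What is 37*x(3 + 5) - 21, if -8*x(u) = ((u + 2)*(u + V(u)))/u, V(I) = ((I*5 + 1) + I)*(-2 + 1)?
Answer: 6913/32 ≈ 216.03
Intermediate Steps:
V(I) = -1 - 6*I (V(I) = ((5*I + 1) + I)*(-1) = ((1 + 5*I) + I)*(-1) = (1 + 6*I)*(-1) = -1 - 6*I)
x(u) = -(-1 - 5*u)*(2 + u)/(8*u) (x(u) = -(u + 2)*(u + (-1 - 6*u))/(8*u) = -(2 + u)*(-1 - 5*u)/(8*u) = -(-1 - 5*u)*(2 + u)/(8*u))
37*x(3 + 5) - 21 = 37*((2 + 5*(3 + 5)² + 11*(3 + 5))/(8*(3 + 5))) - 21 = 37*((⅛)*(2 + 5*8² + 11*8)/8) - 21 = 37*((⅛)*(⅛)*(2 + 5*64 + 88)) - 21 = 37*((⅛)*(⅛)*(2 + 320 + 88)) - 21 = 37*((⅛)*(⅛)*410) - 21 = 37*(205/32) - 21 = 7585/32 - 21 = 6913/32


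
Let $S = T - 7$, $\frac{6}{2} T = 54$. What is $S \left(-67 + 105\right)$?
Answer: $418$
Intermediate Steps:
$T = 18$ ($T = \frac{1}{3} \cdot 54 = 18$)
$S = 11$ ($S = 18 - 7 = 11$)
$S \left(-67 + 105\right) = 11 \left(-67 + 105\right) = 11 \cdot 38 = 418$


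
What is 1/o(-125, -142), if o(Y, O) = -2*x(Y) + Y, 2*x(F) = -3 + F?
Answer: ⅓ ≈ 0.33333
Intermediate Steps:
x(F) = -3/2 + F/2 (x(F) = (-3 + F)/2 = -3/2 + F/2)
o(Y, O) = 3 (o(Y, O) = -2*(-3/2 + Y/2) + Y = (3 - Y) + Y = 3)
1/o(-125, -142) = 1/3 = ⅓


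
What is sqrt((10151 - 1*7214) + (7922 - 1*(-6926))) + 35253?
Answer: 35253 + sqrt(17785) ≈ 35386.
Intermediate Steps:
sqrt((10151 - 1*7214) + (7922 - 1*(-6926))) + 35253 = sqrt((10151 - 7214) + (7922 + 6926)) + 35253 = sqrt(2937 + 14848) + 35253 = sqrt(17785) + 35253 = 35253 + sqrt(17785)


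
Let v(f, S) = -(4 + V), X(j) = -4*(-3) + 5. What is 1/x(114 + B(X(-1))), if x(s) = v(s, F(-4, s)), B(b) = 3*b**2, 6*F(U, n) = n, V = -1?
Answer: -1/3 ≈ -0.33333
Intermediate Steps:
X(j) = 17 (X(j) = 12 + 5 = 17)
F(U, n) = n/6
v(f, S) = -3 (v(f, S) = -(4 - 1) = -1*3 = -3)
x(s) = -3
1/x(114 + B(X(-1))) = 1/(-3) = -1/3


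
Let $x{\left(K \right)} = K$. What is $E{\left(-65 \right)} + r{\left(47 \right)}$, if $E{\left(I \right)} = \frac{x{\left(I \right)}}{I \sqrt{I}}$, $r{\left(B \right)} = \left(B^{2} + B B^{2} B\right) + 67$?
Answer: $4881957 - \frac{i \sqrt{65}}{65} \approx 4.882 \cdot 10^{6} - 0.12403 i$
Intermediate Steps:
$r{\left(B \right)} = 67 + B^{2} + B^{4}$ ($r{\left(B \right)} = \left(B^{2} + B^{3} B\right) + 67 = \left(B^{2} + B^{4}\right) + 67 = 67 + B^{2} + B^{4}$)
$E{\left(I \right)} = \frac{1}{\sqrt{I}}$ ($E{\left(I \right)} = \frac{I}{I \sqrt{I}} = \frac{I}{I^{\frac{3}{2}}} = \frac{1}{\sqrt{I}}$)
$E{\left(-65 \right)} + r{\left(47 \right)} = \frac{1}{\sqrt{-65}} + \left(67 + 47^{2} + 47^{4}\right) = - \frac{i \sqrt{65}}{65} + \left(67 + 2209 + 4879681\right) = - \frac{i \sqrt{65}}{65} + 4881957 = 4881957 - \frac{i \sqrt{65}}{65}$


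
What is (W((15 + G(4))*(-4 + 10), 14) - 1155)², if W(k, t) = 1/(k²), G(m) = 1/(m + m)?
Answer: 23162763734126041/17363069361 ≈ 1.3340e+6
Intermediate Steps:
G(m) = 1/(2*m)
W(k, t) = k⁻²
(W((15 + G(4))*(-4 + 10), 14) - 1155)² = (((15 + (½)/4)*(-4 + 10))⁻² - 1155)² = (((15 + (½)*(¼))*6)⁻² - 1155)² = (((15 + ⅛)*6)⁻² - 1155)² = (((121/8)*6)⁻² - 1155)² = ((363/4)⁻² - 1155)² = (16/131769 - 1155)² = (-152193179/131769)² = 23162763734126041/17363069361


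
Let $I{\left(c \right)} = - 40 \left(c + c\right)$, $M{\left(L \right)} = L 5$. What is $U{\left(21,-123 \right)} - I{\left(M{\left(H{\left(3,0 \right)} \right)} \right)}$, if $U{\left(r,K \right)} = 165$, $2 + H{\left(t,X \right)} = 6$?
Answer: $1765$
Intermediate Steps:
$H{\left(t,X \right)} = 4$ ($H{\left(t,X \right)} = -2 + 6 = 4$)
$M{\left(L \right)} = 5 L$
$I{\left(c \right)} = - 80 c$ ($I{\left(c \right)} = - 40 \cdot 2 c = - 80 c$)
$U{\left(21,-123 \right)} - I{\left(M{\left(H{\left(3,0 \right)} \right)} \right)} = 165 - - 80 \cdot 5 \cdot 4 = 165 - \left(-80\right) 20 = 165 - -1600 = 165 + 1600 = 1765$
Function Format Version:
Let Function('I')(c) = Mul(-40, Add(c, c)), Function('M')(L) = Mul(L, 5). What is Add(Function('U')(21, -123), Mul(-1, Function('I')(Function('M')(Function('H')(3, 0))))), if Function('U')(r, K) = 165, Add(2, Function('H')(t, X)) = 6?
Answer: 1765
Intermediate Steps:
Function('H')(t, X) = 4 (Function('H')(t, X) = Add(-2, 6) = 4)
Function('M')(L) = Mul(5, L)
Function('I')(c) = Mul(-80, c) (Function('I')(c) = Mul(-40, Mul(2, c)) = Mul(-80, c))
Add(Function('U')(21, -123), Mul(-1, Function('I')(Function('M')(Function('H')(3, 0))))) = Add(165, Mul(-1, Mul(-80, Mul(5, 4)))) = Add(165, Mul(-1, Mul(-80, 20))) = Add(165, Mul(-1, -1600)) = Add(165, 1600) = 1765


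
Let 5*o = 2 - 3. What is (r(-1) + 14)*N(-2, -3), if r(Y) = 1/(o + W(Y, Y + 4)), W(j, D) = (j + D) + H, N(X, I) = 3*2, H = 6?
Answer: 1102/13 ≈ 84.769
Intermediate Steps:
N(X, I) = 6
W(j, D) = 6 + D + j (W(j, D) = (j + D) + 6 = (D + j) + 6 = 6 + D + j)
o = -⅕ (o = (2 - 3)/5 = (⅕)*(-1) = -⅕ ≈ -0.20000)
r(Y) = 1/(49/5 + 2*Y) (r(Y) = 1/(-⅕ + (6 + (Y + 4) + Y)) = 1/(-⅕ + (6 + (4 + Y) + Y)) = 1/(-⅕ + (10 + 2*Y)) = 1/(49/5 + 2*Y))
(r(-1) + 14)*N(-2, -3) = (5/(49 + 10*(-1)) + 14)*6 = (5/(49 - 10) + 14)*6 = (5/39 + 14)*6 = (551/39)*6 = 1102/13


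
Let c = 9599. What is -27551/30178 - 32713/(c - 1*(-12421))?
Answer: -796942967/332259780 ≈ -2.3986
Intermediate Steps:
-27551/30178 - 32713/(c - 1*(-12421)) = -27551/30178 - 32713/(9599 - 1*(-12421)) = -27551*1/30178 - 32713/(9599 + 12421) = -27551/30178 - 32713/22020 = -796942967/332259780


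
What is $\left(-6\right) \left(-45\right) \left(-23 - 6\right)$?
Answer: $-7830$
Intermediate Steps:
$\left(-6\right) \left(-45\right) \left(-23 - 6\right) = 270 \left(-29\right) = -7830$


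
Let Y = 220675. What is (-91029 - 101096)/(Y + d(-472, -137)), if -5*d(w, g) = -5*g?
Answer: -192125/220538 ≈ -0.87117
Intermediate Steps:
d(w, g) = g (d(w, g) = -(-1)*g = g)
(-91029 - 101096)/(Y + d(-472, -137)) = (-91029 - 101096)/(220675 - 137) = -192125/220538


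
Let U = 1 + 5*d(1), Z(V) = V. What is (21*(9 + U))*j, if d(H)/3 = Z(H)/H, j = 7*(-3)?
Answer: -11025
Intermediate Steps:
j = -21
d(H) = 3 (d(H) = 3*(H/H) = 3*1 = 3)
U = 16 (U = 1 + 5*3 = 1 + 15 = 16)
(21*(9 + U))*j = (21*(9 + 16))*(-21) = (21*25)*(-21) = 525*(-21) = -11025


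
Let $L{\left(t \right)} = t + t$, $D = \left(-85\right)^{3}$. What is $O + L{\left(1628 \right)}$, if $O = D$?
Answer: $-610869$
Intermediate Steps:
$D = -614125$
$O = -614125$
$L{\left(t \right)} = 2 t$
$O + L{\left(1628 \right)} = -614125 + 2 \cdot 1628 = -614125 + 3256 = -610869$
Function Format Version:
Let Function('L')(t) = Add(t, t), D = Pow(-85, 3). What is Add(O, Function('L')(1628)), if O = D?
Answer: -610869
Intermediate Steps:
D = -614125
O = -614125
Function('L')(t) = Mul(2, t)
Add(O, Function('L')(1628)) = Add(-614125, Mul(2, 1628)) = Add(-614125, 3256) = -610869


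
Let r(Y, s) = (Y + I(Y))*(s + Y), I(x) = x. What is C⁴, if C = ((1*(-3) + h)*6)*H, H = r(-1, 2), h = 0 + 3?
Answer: 0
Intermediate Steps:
h = 3
r(Y, s) = 2*Y*(Y + s) (r(Y, s) = (Y + Y)*(s + Y) = (2*Y)*(Y + s) = 2*Y*(Y + s))
H = -2 (H = 2*(-1)*(-1 + 2) = 2*(-1)*1 = -2)
C = 0 (C = ((1*(-3) + 3)*6)*(-2) = ((-3 + 3)*6)*(-2) = (0*6)*(-2) = 0*(-2) = 0)
C⁴ = 0⁴ = 0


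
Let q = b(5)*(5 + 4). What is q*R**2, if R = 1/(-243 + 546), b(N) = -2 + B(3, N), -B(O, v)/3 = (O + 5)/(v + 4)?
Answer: -14/30603 ≈ -0.00045747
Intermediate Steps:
B(O, v) = -3*(5 + O)/(4 + v) (B(O, v) = -3*(O + 5)/(v + 4) = -3*(5 + O)/(4 + v))
b(N) = -2 - 24/(4 + N) (b(N) = -2 + 3*(-5 - 1*3)/(4 + N) = -2 + 3*(-5 - 3)/(4 + N) = -2 + 3*(-8)/(4 + N) = -2 - 24/(4 + N))
q = -42 (q = (2*(-16 - 1*5)/(4 + 5))*(5 + 4) = (2*(-16 - 5)/9)*9 = (2*(1/9)*(-21))*9 = -14/3*9 = -42)
R = 1/303 ≈ 0.0033003
q*R**2 = -42*(1/303)**2 = -42*1/91809 = -14/30603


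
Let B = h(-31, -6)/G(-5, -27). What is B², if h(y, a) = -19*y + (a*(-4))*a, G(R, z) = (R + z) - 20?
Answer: 198025/2704 ≈ 73.234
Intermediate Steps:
G(R, z) = -20 + R + z
h(y, a) = -19*y - 4*a² (h(y, a) = -19*y + (-4*a)*a = -19*y - 4*a²)
B = -445/52 (B = (-19*(-31) - 4*(-6)²)/(-20 - 5 - 27) = (589 - 4*36)/(-52) = (589 - 144)*(-1/52) = 445*(-1/52) = -445/52 ≈ -8.5577)
B² = (-445/52)² = 198025/2704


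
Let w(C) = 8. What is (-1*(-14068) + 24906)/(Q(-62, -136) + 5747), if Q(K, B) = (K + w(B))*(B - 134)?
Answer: 38974/20327 ≈ 1.9174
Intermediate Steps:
Q(K, B) = (-134 + B)*(8 + K) (Q(K, B) = (K + 8)*(B - 134) = (8 + K)*(-134 + B) = (-134 + B)*(8 + K))
(-1*(-14068) + 24906)/(Q(-62, -136) + 5747) = (-1*(-14068) + 24906)/((-1072 - 134*(-62) + 8*(-136) - 136*(-62)) + 5747) = (14068 + 24906)/((-1072 + 8308 - 1088 + 8432) + 5747) = 38974/(14580 + 5747) = 38974/20327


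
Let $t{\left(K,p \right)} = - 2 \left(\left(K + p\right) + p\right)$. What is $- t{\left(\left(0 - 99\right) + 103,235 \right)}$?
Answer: $948$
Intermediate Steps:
$t{\left(K,p \right)} = - 4 p - 2 K$ ($t{\left(K,p \right)} = - 2 \left(K + 2 p\right) = - 4 p - 2 K$)
$- t{\left(\left(0 - 99\right) + 103,235 \right)} = - (\left(-4\right) 235 - 2 \left(\left(0 - 99\right) + 103\right)) = - (-940 - 2 \left(-99 + 103\right)) = - (-940 - 8) = \left(-1\right) \left(-948\right) = 948$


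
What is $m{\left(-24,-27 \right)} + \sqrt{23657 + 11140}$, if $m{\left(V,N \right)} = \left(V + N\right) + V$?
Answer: $-75 + \sqrt{34797} \approx 111.54$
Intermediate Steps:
$m{\left(V,N \right)} = N + 2 V$ ($m{\left(V,N \right)} = \left(N + V\right) + V = N + 2 V$)
$m{\left(-24,-27 \right)} + \sqrt{23657 + 11140} = \left(-27 + 2 \left(-24\right)\right) + \sqrt{23657 + 11140} = \left(-27 - 48\right) + \sqrt{34797} = -75 + \sqrt{34797}$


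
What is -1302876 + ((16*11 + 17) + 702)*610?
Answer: -756926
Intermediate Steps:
-1302876 + ((16*11 + 17) + 702)*610 = -1302876 + ((176 + 17) + 702)*610 = -1302876 + (193 + 702)*610 = -1302876 + 895*610 = -1302876 + 545950 = -756926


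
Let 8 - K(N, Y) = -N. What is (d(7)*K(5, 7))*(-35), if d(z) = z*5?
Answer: -15925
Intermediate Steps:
K(N, Y) = 8 + N (K(N, Y) = 8 - (-1)*N = 8 + N)
d(z) = 5*z
(d(7)*K(5, 7))*(-35) = ((5*7)*(8 + 5))*(-35) = (35*13)*(-35) = 455*(-35) = -15925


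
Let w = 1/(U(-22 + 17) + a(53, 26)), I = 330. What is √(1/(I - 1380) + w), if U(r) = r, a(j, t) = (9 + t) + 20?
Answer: √210/105 ≈ 0.13801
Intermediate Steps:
a(j, t) = 29 + t
w = 1/50 (w = 1/((-22 + 17) + (29 + 26)) = 1/(-5 + 55) = 1/50 ≈ 0.020000)
√(1/(I - 1380) + w) = √(1/(330 - 1380) + 1/50) = √(1/(-1050) + 1/50) = √(-1/1050 + 1/50) = √(2/105) = √210/105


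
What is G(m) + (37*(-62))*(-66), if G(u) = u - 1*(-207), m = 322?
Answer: 151933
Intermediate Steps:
G(u) = 207 + u (G(u) = u + 207 = 207 + u)
G(m) + (37*(-62))*(-66) = (207 + 322) + (37*(-62))*(-66) = 529 - 2294*(-66) = 529 + 151404 = 151933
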